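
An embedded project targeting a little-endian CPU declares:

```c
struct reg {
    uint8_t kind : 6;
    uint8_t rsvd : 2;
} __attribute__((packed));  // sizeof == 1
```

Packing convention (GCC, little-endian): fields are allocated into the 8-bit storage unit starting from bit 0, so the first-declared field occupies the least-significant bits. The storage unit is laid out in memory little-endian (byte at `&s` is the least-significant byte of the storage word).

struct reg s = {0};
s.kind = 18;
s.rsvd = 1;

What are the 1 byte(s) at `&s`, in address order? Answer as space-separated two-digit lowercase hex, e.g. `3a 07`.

52

[0+:6] kind=18 & 0x3f = 0x12; word=0x12
[6+:2] rsvd=1 & 0x3 = 0x1; word=0x52
word = 0x52 → little-endian bytes:
  [0]=0x52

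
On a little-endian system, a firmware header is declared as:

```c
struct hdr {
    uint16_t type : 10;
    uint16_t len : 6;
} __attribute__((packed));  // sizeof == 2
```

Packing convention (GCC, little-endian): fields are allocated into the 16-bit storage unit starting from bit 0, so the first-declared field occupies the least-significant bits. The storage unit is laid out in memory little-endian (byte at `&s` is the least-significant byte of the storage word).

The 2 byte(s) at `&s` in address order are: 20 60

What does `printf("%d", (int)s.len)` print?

[0]=0x20 [1]=0x60 (little-endian) → word 0x6020
type:10 @ bit 0 → (0x6020>>0)&0x3ff = 0x20
len:6 @ bit 10 → (0x6020>>10)&0x3f = 0x18  ←

24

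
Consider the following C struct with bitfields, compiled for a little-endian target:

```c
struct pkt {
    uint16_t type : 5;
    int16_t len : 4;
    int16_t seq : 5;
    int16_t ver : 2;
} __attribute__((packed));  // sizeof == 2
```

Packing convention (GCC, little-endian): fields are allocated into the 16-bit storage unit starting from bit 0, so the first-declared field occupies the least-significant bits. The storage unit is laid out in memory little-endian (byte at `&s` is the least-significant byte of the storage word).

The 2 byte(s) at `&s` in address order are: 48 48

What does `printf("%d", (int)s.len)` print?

[0]=0x48 [1]=0x48 (little-endian) → word 0x4848
type [0+:5] = (word>>0) & 0x1f = 8
len [5+:4] = (word>>5) & 0xf = 2  ←
seq [9+:5] = (word>>9) & 0x1f = 4
ver [14+:2] = (word>>14) & 0x3 = 1
len signed 4b, MSB=0: value = 2

2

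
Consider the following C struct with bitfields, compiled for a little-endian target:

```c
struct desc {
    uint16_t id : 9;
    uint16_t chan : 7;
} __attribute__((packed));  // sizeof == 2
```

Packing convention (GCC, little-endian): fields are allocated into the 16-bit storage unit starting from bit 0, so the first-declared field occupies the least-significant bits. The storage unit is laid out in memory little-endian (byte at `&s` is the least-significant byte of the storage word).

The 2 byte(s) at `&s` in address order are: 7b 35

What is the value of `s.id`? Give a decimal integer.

379

[0]=0x7b [1]=0x35 (little-endian) → word 0x357b
id:9 @ bit 0 → (0x357b>>0)&0x1ff = 0x17b  ←
chan:7 @ bit 9 → (0x357b>>9)&0x7f = 0x1a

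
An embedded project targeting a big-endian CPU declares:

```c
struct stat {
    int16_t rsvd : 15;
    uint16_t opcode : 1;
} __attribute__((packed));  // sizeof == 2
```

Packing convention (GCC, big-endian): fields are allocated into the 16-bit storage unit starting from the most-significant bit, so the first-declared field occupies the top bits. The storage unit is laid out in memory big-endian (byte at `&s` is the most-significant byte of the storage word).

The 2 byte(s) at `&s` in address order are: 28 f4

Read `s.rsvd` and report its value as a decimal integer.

5242

[0]=0x28 [1]=0xf4 (big-endian) → word 0x28f4
rsvd:15 @ bit 1 → (0x28f4>>1)&0x7fff = 0x147a  ←
opcode:1 @ bit 0 → (0x28f4>>0)&0x1 = 0x0
rsvd signed 15b, MSB=0: value = 5242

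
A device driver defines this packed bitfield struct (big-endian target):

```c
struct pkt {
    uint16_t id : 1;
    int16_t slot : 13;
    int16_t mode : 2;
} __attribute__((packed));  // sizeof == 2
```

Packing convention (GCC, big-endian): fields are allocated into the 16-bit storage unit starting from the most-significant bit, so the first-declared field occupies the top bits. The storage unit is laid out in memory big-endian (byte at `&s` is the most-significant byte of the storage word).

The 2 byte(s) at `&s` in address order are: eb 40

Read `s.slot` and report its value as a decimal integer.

-1328

[0]=0xeb [1]=0x40 (big-endian) → word 0xeb40
id:1 @ bit 15 → (0xeb40>>15)&0x1 = 0x1
slot:13 @ bit 2 → (0xeb40>>2)&0x1fff = 0x1ad0  ←
mode:2 @ bit 0 → (0xeb40>>0)&0x3 = 0x0
slot signed 13b, MSB=1: 6864 - 8192 = -1328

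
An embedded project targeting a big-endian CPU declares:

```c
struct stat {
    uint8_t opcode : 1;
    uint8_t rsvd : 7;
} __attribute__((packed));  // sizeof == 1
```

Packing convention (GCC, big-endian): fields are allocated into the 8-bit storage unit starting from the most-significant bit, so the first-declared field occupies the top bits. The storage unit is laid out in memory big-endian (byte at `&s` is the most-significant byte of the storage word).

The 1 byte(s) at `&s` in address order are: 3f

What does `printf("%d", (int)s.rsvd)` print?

63

[0]=0x3f (big-endian) → word 0x3f
opcode:1 @ bit 7 → (0x3f>>7)&0x1 = 0x0
rsvd:7 @ bit 0 → (0x3f>>0)&0x7f = 0x3f  ←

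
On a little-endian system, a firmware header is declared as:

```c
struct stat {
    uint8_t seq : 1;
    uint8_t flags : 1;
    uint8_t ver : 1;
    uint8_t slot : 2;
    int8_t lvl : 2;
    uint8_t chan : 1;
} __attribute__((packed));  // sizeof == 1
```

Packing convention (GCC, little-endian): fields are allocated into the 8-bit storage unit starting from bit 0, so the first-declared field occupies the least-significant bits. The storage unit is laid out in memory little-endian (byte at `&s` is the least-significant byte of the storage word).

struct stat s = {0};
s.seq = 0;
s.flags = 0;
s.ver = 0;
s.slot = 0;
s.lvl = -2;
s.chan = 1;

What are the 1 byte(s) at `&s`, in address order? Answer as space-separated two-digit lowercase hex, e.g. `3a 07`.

[0+:1] seq=0 & 0x1 = 0x0; word=0x00
[1+:1] flags=0 & 0x1 = 0x0; word=0x00
[2+:1] ver=0 & 0x1 = 0x0; word=0x00
[3+:2] slot=0 & 0x3 = 0x0; word=0x00
[5+:2] lvl=-2 & 0x3 = 0x2; word=0x40
[7+:1] chan=1 & 0x1 = 0x1; word=0xc0
word = 0xc0 → little-endian bytes:
  [0]=0xc0

c0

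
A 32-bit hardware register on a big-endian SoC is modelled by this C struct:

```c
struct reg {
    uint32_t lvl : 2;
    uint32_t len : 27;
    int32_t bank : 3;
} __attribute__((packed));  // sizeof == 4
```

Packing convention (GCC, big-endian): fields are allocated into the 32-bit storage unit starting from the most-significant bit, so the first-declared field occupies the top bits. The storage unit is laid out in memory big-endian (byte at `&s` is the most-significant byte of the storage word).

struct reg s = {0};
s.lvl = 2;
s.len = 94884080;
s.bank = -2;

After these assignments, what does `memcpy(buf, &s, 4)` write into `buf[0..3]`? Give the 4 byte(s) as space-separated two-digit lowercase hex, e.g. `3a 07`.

ad 3e 87 86

lvl:2 = 2 → 0x2 << 30 → word 0x80000000
len:27 = 94884080 → 0x5a7d0f0 << 3 → word 0xad3e8780
bank:3 = -2 → 0x6 << 0 → word 0xad3e8786
word = 0xad3e8786 → big-endian bytes:
  [0]=0xad  [1]=0x3e  [2]=0x87  [3]=0x86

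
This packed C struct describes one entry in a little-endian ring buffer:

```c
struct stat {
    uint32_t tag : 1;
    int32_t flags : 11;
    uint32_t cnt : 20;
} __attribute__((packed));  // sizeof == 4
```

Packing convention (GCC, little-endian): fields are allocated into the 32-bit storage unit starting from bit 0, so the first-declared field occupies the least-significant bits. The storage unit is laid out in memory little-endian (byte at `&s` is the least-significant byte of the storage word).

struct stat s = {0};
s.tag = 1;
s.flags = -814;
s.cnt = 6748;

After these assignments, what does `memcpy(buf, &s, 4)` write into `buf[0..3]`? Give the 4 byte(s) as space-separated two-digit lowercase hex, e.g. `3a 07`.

tag:1 = 1 → 0x1 << 0 → word 0x00000001
flags:11 = -814 → 0x4d2 << 1 → word 0x000009a5
cnt:20 = 6748 → 0x1a5c << 12 → word 0x01a5c9a5
word = 0x01a5c9a5 → little-endian bytes:
  [0]=0xa5  [1]=0xc9  [2]=0xa5  [3]=0x01

a5 c9 a5 01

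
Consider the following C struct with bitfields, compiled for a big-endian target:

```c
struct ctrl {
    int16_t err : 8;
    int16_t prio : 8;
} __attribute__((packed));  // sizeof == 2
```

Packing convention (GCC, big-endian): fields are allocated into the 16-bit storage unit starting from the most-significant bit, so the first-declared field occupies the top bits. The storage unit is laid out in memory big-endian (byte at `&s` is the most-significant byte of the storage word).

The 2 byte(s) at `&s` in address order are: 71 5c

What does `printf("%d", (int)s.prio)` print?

[0]=0x71 [1]=0x5c (big-endian) → word 0x715c
err:8 @ bit 8 → (0x715c>>8)&0xff = 0x71
prio:8 @ bit 0 → (0x715c>>0)&0xff = 0x5c  ←
prio signed 8b, MSB=0: value = 92

92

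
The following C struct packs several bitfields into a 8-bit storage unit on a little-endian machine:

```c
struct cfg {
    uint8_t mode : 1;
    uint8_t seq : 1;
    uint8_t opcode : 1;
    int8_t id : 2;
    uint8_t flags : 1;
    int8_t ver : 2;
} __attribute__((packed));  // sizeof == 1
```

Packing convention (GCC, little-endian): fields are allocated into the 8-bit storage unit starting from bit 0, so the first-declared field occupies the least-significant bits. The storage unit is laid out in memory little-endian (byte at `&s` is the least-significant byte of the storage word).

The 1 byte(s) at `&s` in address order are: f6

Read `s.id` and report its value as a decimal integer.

[0]=0xf6 (little-endian) → word 0xf6
mode:1 @ bit 0 → (0xf6>>0)&0x1 = 0x0
seq:1 @ bit 1 → (0xf6>>1)&0x1 = 0x1
opcode:1 @ bit 2 → (0xf6>>2)&0x1 = 0x1
id:2 @ bit 3 → (0xf6>>3)&0x3 = 0x2  ←
flags:1 @ bit 5 → (0xf6>>5)&0x1 = 0x1
ver:2 @ bit 6 → (0xf6>>6)&0x3 = 0x3
id signed 2b, MSB=1: 2 - 4 = -2

-2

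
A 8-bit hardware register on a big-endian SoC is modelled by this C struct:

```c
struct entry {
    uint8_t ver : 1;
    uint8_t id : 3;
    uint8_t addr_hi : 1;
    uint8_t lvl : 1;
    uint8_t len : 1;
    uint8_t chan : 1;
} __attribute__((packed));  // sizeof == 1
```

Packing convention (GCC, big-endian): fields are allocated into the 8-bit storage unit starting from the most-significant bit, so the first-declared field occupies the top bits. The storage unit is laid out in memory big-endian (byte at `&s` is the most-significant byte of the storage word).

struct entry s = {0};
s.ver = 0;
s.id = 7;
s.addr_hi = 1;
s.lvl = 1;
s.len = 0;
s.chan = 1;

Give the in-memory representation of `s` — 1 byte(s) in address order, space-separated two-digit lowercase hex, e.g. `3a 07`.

ver (1b) val=0 bits=0x0 at bit 7: 0x00
id (3b) val=7 bits=0x7 at bit 4: 0x70
addr_hi (1b) val=1 bits=0x1 at bit 3: 0x78
lvl (1b) val=1 bits=0x1 at bit 2: 0x7c
len (1b) val=0 bits=0x0 at bit 1: 0x7c
chan (1b) val=1 bits=0x1 at bit 0: 0x7d
word = 0x7d → big-endian bytes:
  [0]=0x7d

7d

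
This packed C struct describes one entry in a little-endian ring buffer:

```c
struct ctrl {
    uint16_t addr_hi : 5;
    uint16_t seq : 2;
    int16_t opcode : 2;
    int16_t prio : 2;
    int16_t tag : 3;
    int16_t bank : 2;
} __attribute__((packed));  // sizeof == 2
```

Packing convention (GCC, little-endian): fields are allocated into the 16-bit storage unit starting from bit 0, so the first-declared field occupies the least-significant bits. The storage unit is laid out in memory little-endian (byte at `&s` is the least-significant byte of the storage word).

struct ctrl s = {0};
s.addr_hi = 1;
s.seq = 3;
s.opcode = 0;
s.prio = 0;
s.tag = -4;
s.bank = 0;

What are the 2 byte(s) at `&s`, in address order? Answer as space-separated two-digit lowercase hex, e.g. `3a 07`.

61 20

addr_hi:5 = 1 → 0x1 << 0 → word 0x0001
seq:2 = 3 → 0x3 << 5 → word 0x0061
opcode:2 = 0 → 0x0 << 7 → word 0x0061
prio:2 = 0 → 0x0 << 9 → word 0x0061
tag:3 = -4 → 0x4 << 11 → word 0x2061
bank:2 = 0 → 0x0 << 14 → word 0x2061
word = 0x2061 → little-endian bytes:
  [0]=0x61  [1]=0x20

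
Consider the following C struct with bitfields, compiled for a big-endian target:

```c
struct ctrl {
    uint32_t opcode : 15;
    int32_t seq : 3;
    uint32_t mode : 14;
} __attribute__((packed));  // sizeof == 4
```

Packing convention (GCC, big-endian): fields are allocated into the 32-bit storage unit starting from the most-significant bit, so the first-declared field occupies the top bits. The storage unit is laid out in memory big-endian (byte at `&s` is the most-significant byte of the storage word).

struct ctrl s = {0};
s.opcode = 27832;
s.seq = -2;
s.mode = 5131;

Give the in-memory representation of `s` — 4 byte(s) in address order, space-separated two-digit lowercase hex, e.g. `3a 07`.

d9 71 94 0b

opcode:15 = 27832 → 0x6cb8 << 17 → word 0xd9700000
seq:3 = -2 → 0x6 << 14 → word 0xd9718000
mode:14 = 5131 → 0x140b << 0 → word 0xd971940b
word = 0xd971940b → big-endian bytes:
  [0]=0xd9  [1]=0x71  [2]=0x94  [3]=0x0b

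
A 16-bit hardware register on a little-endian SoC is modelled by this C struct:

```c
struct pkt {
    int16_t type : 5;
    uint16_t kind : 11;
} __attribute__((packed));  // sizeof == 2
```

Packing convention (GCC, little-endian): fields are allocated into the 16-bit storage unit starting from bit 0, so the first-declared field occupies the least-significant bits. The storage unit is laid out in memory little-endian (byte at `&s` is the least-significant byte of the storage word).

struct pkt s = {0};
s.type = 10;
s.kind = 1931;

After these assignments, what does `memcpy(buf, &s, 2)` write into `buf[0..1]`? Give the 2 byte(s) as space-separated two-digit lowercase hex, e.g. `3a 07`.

6a f1

[0+:5] type=10 & 0x1f = 0xa; word=0x000a
[5+:11] kind=1931 & 0x7ff = 0x78b; word=0xf16a
word = 0xf16a → little-endian bytes:
  [0]=0x6a  [1]=0xf1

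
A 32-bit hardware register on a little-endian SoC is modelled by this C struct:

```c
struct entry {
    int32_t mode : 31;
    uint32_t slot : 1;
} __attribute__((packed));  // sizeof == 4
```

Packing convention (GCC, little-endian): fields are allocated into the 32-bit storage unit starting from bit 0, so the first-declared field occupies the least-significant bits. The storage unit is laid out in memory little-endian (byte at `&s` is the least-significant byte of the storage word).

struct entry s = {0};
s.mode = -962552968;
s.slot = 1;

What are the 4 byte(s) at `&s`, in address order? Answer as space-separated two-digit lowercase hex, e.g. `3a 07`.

[0+:31] mode=-962552968 & 0x7fffffff = 0x46a09b78; word=0x46a09b78
[31+:1] slot=1 & 0x1 = 0x1; word=0xc6a09b78
word = 0xc6a09b78 → little-endian bytes:
  [0]=0x78  [1]=0x9b  [2]=0xa0  [3]=0xc6

78 9b a0 c6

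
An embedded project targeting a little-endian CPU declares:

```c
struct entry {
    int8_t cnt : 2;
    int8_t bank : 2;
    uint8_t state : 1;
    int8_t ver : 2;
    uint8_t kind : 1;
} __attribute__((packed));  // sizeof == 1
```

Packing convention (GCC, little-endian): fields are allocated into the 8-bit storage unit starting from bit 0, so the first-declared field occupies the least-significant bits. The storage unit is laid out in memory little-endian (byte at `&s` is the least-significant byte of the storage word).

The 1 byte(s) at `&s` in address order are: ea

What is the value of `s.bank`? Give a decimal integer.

-2

[0]=0xea (little-endian) → word 0xea
cnt:2 @ bit 0 → (0xea>>0)&0x3 = 0x2
bank:2 @ bit 2 → (0xea>>2)&0x3 = 0x2  ←
state:1 @ bit 4 → (0xea>>4)&0x1 = 0x0
ver:2 @ bit 5 → (0xea>>5)&0x3 = 0x3
kind:1 @ bit 7 → (0xea>>7)&0x1 = 0x1
bank signed 2b, MSB=1: 2 - 4 = -2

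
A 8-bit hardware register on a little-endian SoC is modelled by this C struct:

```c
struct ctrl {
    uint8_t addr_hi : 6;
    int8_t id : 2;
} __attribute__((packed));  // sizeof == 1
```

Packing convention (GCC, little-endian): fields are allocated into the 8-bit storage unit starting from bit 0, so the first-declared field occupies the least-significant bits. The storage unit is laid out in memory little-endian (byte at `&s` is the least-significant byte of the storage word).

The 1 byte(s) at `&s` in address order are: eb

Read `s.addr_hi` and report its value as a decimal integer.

[0]=0xeb (little-endian) → word 0xeb
addr_hi [0+:6] = (word>>0) & 0x3f = 43  ←
id [6+:2] = (word>>6) & 0x3 = 3

43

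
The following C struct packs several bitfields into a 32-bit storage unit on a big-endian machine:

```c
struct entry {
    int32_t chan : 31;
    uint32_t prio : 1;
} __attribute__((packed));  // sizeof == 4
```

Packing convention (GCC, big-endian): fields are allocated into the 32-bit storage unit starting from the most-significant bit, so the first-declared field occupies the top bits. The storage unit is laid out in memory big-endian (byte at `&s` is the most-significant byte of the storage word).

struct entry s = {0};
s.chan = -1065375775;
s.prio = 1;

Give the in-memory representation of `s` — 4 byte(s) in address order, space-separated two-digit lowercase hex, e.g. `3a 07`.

chan:31 = -1065375775 → 0x407fa7e1 << 1 → word 0x80ff4fc2
prio:1 = 1 → 0x1 << 0 → word 0x80ff4fc3
word = 0x80ff4fc3 → big-endian bytes:
  [0]=0x80  [1]=0xff  [2]=0x4f  [3]=0xc3

80 ff 4f c3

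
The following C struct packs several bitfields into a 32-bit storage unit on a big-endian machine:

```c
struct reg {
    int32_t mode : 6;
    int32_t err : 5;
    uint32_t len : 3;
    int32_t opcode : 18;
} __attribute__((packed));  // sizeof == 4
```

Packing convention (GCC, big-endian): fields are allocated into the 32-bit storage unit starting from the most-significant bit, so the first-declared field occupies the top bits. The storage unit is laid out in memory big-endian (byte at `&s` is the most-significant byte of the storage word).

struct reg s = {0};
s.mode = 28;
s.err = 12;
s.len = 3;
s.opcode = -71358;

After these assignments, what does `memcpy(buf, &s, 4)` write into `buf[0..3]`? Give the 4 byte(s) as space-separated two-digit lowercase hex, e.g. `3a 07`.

mode (6b) val=28 bits=0x1c at bit 26: 0x70000000
err (5b) val=12 bits=0xc at bit 21: 0x71800000
len (3b) val=3 bits=0x3 at bit 18: 0x718c0000
opcode (18b) val=-71358 bits=0x2e942 at bit 0: 0x718ee942
word = 0x718ee942 → big-endian bytes:
  [0]=0x71  [1]=0x8e  [2]=0xe9  [3]=0x42

71 8e e9 42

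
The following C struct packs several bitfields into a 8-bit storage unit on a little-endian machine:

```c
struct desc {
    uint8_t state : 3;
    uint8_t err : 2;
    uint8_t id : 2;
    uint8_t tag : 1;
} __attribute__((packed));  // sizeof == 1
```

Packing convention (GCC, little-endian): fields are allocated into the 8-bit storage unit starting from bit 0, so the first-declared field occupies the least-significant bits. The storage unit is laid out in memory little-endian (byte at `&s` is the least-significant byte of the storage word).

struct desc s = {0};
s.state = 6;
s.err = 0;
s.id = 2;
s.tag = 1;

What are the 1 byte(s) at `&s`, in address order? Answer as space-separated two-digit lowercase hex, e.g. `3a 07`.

c6

state (3b) val=6 bits=0x6 at bit 0: 0x06
err (2b) val=0 bits=0x0 at bit 3: 0x06
id (2b) val=2 bits=0x2 at bit 5: 0x46
tag (1b) val=1 bits=0x1 at bit 7: 0xc6
word = 0xc6 → little-endian bytes:
  [0]=0xc6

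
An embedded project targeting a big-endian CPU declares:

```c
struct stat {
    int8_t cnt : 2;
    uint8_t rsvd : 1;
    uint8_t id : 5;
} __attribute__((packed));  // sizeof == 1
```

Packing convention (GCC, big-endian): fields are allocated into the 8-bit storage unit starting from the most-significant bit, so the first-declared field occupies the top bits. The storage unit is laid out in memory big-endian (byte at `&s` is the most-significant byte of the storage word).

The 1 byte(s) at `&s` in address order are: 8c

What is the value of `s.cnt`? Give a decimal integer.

[0]=0x8c (big-endian) → word 0x8c
cnt [6+:2] = (word>>6) & 0x3 = 2  ←
rsvd [5+:1] = (word>>5) & 0x1 = 0
id [0+:5] = (word>>0) & 0x1f = 12
cnt signed 2b, MSB=1: 2 - 4 = -2

-2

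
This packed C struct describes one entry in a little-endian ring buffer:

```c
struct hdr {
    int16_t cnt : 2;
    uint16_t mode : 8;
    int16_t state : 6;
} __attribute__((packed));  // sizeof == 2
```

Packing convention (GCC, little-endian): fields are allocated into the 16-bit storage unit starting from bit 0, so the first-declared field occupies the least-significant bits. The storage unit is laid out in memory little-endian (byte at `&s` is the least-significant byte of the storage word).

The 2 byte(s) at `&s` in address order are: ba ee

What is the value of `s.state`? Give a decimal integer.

[0]=0xba [1]=0xee (little-endian) → word 0xeeba
cnt [0+:2] = (word>>0) & 0x3 = 2
mode [2+:8] = (word>>2) & 0xff = 174
state [10+:6] = (word>>10) & 0x3f = 59  ←
state signed 6b, MSB=1: 59 - 64 = -5

-5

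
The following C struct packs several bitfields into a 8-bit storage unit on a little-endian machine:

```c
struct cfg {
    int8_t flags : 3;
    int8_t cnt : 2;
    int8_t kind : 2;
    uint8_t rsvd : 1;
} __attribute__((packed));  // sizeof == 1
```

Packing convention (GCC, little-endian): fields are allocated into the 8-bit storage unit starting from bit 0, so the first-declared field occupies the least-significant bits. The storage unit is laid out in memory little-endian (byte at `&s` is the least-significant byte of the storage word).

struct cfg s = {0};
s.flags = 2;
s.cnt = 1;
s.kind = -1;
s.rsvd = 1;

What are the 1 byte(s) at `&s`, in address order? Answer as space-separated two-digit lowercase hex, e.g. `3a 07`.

ea

[0+:3] flags=2 & 0x7 = 0x2; word=0x02
[3+:2] cnt=1 & 0x3 = 0x1; word=0x0a
[5+:2] kind=-1 & 0x3 = 0x3; word=0x6a
[7+:1] rsvd=1 & 0x1 = 0x1; word=0xea
word = 0xea → little-endian bytes:
  [0]=0xea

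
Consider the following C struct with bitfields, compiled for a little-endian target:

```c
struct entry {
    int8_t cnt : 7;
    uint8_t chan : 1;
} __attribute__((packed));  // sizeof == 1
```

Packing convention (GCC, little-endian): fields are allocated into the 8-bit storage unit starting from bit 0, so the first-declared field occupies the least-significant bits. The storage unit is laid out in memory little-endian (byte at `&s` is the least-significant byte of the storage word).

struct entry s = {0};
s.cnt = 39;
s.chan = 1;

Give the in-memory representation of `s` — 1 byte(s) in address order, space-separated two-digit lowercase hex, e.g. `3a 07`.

cnt (7b) val=39 bits=0x27 at bit 0: 0x27
chan (1b) val=1 bits=0x1 at bit 7: 0xa7
word = 0xa7 → little-endian bytes:
  [0]=0xa7

a7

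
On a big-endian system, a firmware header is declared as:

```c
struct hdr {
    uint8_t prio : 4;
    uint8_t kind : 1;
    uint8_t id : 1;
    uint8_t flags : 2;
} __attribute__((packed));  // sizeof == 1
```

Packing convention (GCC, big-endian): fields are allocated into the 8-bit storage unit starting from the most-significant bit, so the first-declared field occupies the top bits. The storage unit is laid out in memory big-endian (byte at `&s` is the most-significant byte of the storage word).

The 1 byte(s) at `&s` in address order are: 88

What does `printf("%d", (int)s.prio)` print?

[0]=0x88 (big-endian) → word 0x88
prio [4+:4] = (word>>4) & 0xf = 8  ←
kind [3+:1] = (word>>3) & 0x1 = 1
id [2+:1] = (word>>2) & 0x1 = 0
flags [0+:2] = (word>>0) & 0x3 = 0

8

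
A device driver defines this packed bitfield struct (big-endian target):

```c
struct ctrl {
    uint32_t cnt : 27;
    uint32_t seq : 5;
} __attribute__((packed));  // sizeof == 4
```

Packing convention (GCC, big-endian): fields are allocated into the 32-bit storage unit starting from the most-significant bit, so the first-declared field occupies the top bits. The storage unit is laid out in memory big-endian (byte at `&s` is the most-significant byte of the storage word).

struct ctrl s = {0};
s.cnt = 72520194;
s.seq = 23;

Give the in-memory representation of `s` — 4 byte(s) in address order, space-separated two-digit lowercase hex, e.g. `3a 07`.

8a 52 40 57

[5+:27] cnt=72520194 & 0x7ffffff = 0x4529202; word=0x8a524040
[0+:5] seq=23 & 0x1f = 0x17; word=0x8a524057
word = 0x8a524057 → big-endian bytes:
  [0]=0x8a  [1]=0x52  [2]=0x40  [3]=0x57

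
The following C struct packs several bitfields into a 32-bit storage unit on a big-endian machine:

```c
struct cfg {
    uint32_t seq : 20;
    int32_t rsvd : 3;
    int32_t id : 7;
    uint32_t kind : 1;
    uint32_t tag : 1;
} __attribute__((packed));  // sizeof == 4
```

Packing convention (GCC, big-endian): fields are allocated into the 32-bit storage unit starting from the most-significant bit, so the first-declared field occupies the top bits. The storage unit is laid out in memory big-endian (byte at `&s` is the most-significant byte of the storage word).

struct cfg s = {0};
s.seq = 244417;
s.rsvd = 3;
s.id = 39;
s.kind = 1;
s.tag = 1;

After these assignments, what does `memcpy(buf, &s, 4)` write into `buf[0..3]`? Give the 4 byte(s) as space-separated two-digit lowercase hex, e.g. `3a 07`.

3b ac 16 9f

[12+:20] seq=244417 & 0xfffff = 0x3bac1; word=0x3bac1000
[9+:3] rsvd=3 & 0x7 = 0x3; word=0x3bac1600
[2+:7] id=39 & 0x7f = 0x27; word=0x3bac169c
[1+:1] kind=1 & 0x1 = 0x1; word=0x3bac169e
[0+:1] tag=1 & 0x1 = 0x1; word=0x3bac169f
word = 0x3bac169f → big-endian bytes:
  [0]=0x3b  [1]=0xac  [2]=0x16  [3]=0x9f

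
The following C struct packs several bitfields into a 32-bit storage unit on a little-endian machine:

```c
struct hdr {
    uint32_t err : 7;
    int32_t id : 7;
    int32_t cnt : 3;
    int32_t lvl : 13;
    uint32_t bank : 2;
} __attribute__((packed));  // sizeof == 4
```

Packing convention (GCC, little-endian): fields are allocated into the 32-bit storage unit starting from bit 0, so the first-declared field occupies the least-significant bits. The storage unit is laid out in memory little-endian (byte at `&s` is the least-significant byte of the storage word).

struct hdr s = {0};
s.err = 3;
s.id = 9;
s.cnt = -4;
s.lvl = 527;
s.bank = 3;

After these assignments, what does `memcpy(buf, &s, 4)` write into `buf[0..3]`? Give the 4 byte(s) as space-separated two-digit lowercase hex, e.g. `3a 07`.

83 04 1f c4

[0+:7] err=3 & 0x7f = 0x3; word=0x00000003
[7+:7] id=9 & 0x7f = 0x9; word=0x00000483
[14+:3] cnt=-4 & 0x7 = 0x4; word=0x00010483
[17+:13] lvl=527 & 0x1fff = 0x20f; word=0x041f0483
[30+:2] bank=3 & 0x3 = 0x3; word=0xc41f0483
word = 0xc41f0483 → little-endian bytes:
  [0]=0x83  [1]=0x04  [2]=0x1f  [3]=0xc4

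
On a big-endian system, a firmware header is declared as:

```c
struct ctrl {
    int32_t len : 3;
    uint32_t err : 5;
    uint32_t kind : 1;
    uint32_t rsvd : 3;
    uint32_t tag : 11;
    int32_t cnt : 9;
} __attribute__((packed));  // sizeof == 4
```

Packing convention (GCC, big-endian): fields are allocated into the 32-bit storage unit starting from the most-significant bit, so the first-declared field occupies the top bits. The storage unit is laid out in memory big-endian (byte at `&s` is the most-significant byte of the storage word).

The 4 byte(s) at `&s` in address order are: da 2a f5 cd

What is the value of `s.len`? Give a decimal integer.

[0]=0xda [1]=0x2a [2]=0xf5 [3]=0xcd (big-endian) → word 0xda2af5cd
len [29+:3] = (word>>29) & 0x7 = 6  ←
err [24+:5] = (word>>24) & 0x1f = 26
kind [23+:1] = (word>>23) & 0x1 = 0
rsvd [20+:3] = (word>>20) & 0x7 = 2
tag [9+:11] = (word>>9) & 0x7ff = 1402
cnt [0+:9] = (word>>0) & 0x1ff = 461
len signed 3b, MSB=1: 6 - 8 = -2

-2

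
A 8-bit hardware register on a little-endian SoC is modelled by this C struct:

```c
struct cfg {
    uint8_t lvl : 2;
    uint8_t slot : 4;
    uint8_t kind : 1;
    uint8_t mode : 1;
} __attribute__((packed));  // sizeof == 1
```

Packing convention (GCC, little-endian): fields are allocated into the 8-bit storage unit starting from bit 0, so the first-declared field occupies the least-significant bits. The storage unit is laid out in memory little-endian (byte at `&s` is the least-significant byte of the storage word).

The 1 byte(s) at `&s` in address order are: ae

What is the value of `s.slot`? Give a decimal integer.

[0]=0xae (little-endian) → word 0xae
lvl:2 @ bit 0 → (0xae>>0)&0x3 = 0x2
slot:4 @ bit 2 → (0xae>>2)&0xf = 0xb  ←
kind:1 @ bit 6 → (0xae>>6)&0x1 = 0x0
mode:1 @ bit 7 → (0xae>>7)&0x1 = 0x1

11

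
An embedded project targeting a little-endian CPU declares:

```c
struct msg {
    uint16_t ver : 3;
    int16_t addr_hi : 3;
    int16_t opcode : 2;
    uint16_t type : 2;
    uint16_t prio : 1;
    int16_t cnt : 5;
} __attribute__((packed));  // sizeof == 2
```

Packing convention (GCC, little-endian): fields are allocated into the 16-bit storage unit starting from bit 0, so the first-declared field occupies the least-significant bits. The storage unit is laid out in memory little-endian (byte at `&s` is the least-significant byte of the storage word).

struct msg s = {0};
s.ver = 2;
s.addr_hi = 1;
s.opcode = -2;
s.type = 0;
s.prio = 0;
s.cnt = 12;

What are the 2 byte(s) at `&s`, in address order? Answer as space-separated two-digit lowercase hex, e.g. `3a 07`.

ver (3b) val=2 bits=0x2 at bit 0: 0x0002
addr_hi (3b) val=1 bits=0x1 at bit 3: 0x000a
opcode (2b) val=-2 bits=0x2 at bit 6: 0x008a
type (2b) val=0 bits=0x0 at bit 8: 0x008a
prio (1b) val=0 bits=0x0 at bit 10: 0x008a
cnt (5b) val=12 bits=0xc at bit 11: 0x608a
word = 0x608a → little-endian bytes:
  [0]=0x8a  [1]=0x60

8a 60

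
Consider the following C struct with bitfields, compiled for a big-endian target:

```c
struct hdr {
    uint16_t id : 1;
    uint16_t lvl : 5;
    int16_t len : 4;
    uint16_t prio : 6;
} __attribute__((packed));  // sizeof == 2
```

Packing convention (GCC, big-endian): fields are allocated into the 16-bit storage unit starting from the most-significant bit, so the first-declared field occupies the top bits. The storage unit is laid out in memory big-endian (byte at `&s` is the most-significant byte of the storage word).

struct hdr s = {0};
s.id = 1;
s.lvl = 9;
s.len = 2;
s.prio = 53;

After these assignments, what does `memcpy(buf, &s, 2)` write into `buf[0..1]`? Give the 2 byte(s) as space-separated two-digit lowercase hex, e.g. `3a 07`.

a4 b5

[15+:1] id=1 & 0x1 = 0x1; word=0x8000
[10+:5] lvl=9 & 0x1f = 0x9; word=0xa400
[6+:4] len=2 & 0xf = 0x2; word=0xa480
[0+:6] prio=53 & 0x3f = 0x35; word=0xa4b5
word = 0xa4b5 → big-endian bytes:
  [0]=0xa4  [1]=0xb5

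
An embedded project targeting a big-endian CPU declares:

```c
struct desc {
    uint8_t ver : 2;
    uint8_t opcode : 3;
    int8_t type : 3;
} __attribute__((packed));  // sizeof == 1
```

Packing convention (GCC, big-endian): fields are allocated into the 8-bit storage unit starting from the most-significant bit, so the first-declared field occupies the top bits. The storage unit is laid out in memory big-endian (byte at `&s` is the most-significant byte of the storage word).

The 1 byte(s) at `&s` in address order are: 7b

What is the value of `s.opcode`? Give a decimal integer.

7

[0]=0x7b (big-endian) → word 0x7b
ver [6+:2] = (word>>6) & 0x3 = 1
opcode [3+:3] = (word>>3) & 0x7 = 7  ←
type [0+:3] = (word>>0) & 0x7 = 3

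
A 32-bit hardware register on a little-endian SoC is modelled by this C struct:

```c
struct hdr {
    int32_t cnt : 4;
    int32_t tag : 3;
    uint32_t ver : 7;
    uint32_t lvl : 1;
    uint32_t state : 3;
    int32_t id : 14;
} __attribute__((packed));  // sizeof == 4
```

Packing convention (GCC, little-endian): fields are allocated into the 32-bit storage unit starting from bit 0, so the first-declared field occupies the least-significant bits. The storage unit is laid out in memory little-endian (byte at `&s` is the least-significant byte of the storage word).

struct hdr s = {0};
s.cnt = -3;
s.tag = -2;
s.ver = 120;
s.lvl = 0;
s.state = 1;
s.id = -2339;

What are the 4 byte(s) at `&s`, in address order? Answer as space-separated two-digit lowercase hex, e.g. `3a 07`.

6d bc 74 db

cnt (4b) val=-3 bits=0xd at bit 0: 0x0000000d
tag (3b) val=-2 bits=0x6 at bit 4: 0x0000006d
ver (7b) val=120 bits=0x78 at bit 7: 0x00003c6d
lvl (1b) val=0 bits=0x0 at bit 14: 0x00003c6d
state (3b) val=1 bits=0x1 at bit 15: 0x0000bc6d
id (14b) val=-2339 bits=0x36dd at bit 18: 0xdb74bc6d
word = 0xdb74bc6d → little-endian bytes:
  [0]=0x6d  [1]=0xbc  [2]=0x74  [3]=0xdb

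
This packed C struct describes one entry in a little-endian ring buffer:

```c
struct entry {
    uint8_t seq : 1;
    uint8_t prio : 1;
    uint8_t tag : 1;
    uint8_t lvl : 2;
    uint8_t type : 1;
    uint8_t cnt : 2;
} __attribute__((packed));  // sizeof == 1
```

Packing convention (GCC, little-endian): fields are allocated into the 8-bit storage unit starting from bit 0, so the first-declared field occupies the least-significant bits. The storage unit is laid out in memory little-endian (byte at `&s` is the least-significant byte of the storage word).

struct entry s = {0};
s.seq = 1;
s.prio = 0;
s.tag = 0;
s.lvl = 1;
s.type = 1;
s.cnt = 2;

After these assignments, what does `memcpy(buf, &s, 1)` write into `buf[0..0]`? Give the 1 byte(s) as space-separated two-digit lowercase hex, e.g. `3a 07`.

a9

seq:1 = 1 → 0x1 << 0 → word 0x01
prio:1 = 0 → 0x0 << 1 → word 0x01
tag:1 = 0 → 0x0 << 2 → word 0x01
lvl:2 = 1 → 0x1 << 3 → word 0x09
type:1 = 1 → 0x1 << 5 → word 0x29
cnt:2 = 2 → 0x2 << 6 → word 0xa9
word = 0xa9 → little-endian bytes:
  [0]=0xa9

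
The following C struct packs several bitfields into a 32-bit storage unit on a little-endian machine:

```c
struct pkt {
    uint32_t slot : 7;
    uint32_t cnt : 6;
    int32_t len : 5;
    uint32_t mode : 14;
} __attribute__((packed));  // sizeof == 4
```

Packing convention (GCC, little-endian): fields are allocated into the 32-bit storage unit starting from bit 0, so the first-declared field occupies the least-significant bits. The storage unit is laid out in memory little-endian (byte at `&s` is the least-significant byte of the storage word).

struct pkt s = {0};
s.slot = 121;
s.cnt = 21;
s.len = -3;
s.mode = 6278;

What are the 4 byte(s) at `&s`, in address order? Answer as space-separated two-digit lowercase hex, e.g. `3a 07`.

[0+:7] slot=121 & 0x7f = 0x79; word=0x00000079
[7+:6] cnt=21 & 0x3f = 0x15; word=0x00000af9
[13+:5] len=-3 & 0x1f = 0x1d; word=0x0003aaf9
[18+:14] mode=6278 & 0x3fff = 0x1886; word=0x621baaf9
word = 0x621baaf9 → little-endian bytes:
  [0]=0xf9  [1]=0xaa  [2]=0x1b  [3]=0x62

f9 aa 1b 62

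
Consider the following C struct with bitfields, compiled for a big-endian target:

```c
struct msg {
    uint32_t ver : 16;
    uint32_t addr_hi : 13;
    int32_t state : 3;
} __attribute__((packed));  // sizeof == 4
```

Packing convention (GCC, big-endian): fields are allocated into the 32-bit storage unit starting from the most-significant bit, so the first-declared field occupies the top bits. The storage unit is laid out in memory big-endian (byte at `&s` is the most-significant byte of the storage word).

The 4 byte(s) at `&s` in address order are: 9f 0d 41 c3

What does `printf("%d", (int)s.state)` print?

[0]=0x9f [1]=0x0d [2]=0x41 [3]=0xc3 (big-endian) → word 0x9f0d41c3
ver:16 @ bit 16 → (0x9f0d41c3>>16)&0xffff = 0x9f0d
addr_hi:13 @ bit 3 → (0x9f0d41c3>>3)&0x1fff = 0x838
state:3 @ bit 0 → (0x9f0d41c3>>0)&0x7 = 0x3  ←
state signed 3b, MSB=0: value = 3

3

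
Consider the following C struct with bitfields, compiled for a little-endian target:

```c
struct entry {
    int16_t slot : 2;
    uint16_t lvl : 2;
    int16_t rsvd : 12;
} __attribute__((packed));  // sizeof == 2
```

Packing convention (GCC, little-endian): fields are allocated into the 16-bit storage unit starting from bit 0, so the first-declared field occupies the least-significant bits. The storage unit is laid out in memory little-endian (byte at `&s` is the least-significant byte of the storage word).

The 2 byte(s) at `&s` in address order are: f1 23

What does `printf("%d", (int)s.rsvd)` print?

[0]=0xf1 [1]=0x23 (little-endian) → word 0x23f1
slot [0+:2] = (word>>0) & 0x3 = 1
lvl [2+:2] = (word>>2) & 0x3 = 0
rsvd [4+:12] = (word>>4) & 0xfff = 575  ←
rsvd signed 12b, MSB=0: value = 575

575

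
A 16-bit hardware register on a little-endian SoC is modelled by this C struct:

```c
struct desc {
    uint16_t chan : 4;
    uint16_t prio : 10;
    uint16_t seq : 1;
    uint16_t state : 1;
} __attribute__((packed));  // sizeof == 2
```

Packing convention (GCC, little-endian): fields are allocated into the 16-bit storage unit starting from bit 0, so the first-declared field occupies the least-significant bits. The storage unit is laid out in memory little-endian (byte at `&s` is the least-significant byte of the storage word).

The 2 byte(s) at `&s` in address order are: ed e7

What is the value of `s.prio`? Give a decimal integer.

[0]=0xed [1]=0xe7 (little-endian) → word 0xe7ed
chan [0+:4] = (word>>0) & 0xf = 13
prio [4+:10] = (word>>4) & 0x3ff = 638  ←
seq [14+:1] = (word>>14) & 0x1 = 1
state [15+:1] = (word>>15) & 0x1 = 1

638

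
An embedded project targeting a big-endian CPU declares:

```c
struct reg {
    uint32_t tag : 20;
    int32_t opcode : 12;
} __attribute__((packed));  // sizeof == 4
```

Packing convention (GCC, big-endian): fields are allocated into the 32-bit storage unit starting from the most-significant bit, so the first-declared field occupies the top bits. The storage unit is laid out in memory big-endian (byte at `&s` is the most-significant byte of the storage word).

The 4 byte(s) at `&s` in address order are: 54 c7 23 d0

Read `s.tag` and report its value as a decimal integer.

347250

[0]=0x54 [1]=0xc7 [2]=0x23 [3]=0xd0 (big-endian) → word 0x54c723d0
tag:20 @ bit 12 → (0x54c723d0>>12)&0xfffff = 0x54c72  ←
opcode:12 @ bit 0 → (0x54c723d0>>0)&0xfff = 0x3d0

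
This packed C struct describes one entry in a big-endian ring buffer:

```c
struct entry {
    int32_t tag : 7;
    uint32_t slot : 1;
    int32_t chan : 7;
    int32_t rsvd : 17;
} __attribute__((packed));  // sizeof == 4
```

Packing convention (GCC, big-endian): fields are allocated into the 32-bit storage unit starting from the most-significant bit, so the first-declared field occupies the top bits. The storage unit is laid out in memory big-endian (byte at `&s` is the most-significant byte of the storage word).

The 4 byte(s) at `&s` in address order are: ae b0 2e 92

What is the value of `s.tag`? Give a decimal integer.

-41

[0]=0xae [1]=0xb0 [2]=0x2e [3]=0x92 (big-endian) → word 0xaeb02e92
tag:7 @ bit 25 → (0xaeb02e92>>25)&0x7f = 0x57  ←
slot:1 @ bit 24 → (0xaeb02e92>>24)&0x1 = 0x0
chan:7 @ bit 17 → (0xaeb02e92>>17)&0x7f = 0x58
rsvd:17 @ bit 0 → (0xaeb02e92>>0)&0x1ffff = 0x2e92
tag signed 7b, MSB=1: 87 - 128 = -41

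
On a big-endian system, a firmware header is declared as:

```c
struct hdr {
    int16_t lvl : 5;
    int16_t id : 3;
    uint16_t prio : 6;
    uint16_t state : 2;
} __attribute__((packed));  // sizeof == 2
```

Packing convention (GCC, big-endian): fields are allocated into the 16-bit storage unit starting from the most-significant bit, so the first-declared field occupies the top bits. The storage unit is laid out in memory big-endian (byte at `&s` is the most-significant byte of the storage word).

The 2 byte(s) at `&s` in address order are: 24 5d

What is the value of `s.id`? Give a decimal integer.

-4

[0]=0x24 [1]=0x5d (big-endian) → word 0x245d
lvl:5 @ bit 11 → (0x245d>>11)&0x1f = 0x4
id:3 @ bit 8 → (0x245d>>8)&0x7 = 0x4  ←
prio:6 @ bit 2 → (0x245d>>2)&0x3f = 0x17
state:2 @ bit 0 → (0x245d>>0)&0x3 = 0x1
id signed 3b, MSB=1: 4 - 8 = -4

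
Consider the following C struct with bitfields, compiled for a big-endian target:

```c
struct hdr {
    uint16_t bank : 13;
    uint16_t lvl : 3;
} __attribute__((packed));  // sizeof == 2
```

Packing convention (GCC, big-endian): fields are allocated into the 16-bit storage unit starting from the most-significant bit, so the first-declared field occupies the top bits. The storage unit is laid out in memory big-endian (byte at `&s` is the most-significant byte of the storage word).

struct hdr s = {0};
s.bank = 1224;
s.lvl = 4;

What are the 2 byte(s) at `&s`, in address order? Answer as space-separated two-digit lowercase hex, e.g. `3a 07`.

bank (13b) val=1224 bits=0x4c8 at bit 3: 0x2640
lvl (3b) val=4 bits=0x4 at bit 0: 0x2644
word = 0x2644 → big-endian bytes:
  [0]=0x26  [1]=0x44

26 44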